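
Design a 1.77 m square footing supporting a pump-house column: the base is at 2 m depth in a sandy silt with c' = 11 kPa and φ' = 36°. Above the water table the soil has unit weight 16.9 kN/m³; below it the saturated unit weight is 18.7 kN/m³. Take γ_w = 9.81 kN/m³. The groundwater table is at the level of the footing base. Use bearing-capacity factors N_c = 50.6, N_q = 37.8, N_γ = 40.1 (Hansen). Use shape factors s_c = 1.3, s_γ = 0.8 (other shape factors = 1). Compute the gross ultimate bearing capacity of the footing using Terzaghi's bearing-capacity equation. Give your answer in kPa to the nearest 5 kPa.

q = γ·D_f = 16.9 × 2 = 33.8 kPa.
For the ½γBN_γ term take γ' = 18.7 − 9.81 = 8.89 kN/m³ (soil below base is submerged).
c·N_c·s_c = 11 × 50.6 × 1.3 = 723.58 kPa
q·N_q = 33.8 × 37.8 = 1277.6 kPa
0.5·γ·B·N_γ·s_γ = 0.5 × 8.89 × 1.77 × 40.1 × 0.8 = 252.39 kPa
q_ult = 723.58 + 1277.6 + 252.39 = 2253.6 kPa.

q_ult ≈ 2255 kPa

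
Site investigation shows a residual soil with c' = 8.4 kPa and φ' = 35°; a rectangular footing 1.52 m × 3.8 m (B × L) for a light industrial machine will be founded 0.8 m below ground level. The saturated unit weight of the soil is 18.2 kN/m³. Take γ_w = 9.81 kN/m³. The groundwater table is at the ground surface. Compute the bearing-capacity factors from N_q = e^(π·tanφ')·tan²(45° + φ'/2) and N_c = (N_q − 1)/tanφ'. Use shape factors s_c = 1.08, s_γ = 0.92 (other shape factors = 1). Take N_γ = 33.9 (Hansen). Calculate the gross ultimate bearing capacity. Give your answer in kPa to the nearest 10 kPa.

tan35° = 0.7002, so N_q = e^(π×0.7002)·tan²(62.5°) = 9.023 × 3.69 = 33.3.
N_c = (33.3 − 1)/tan35° = 46.12.
γ' = 18.2 − 9.81 = 8.39 kN/m³ (submerged throughout). q = 8.39 × 0.8 = 6.712 kPa; the same γ' applies in the ½γBN_γ term.
c·N_c·s_c = 8.4 × 46.124 × 1.08 = 418.43 kPa
q·N_q = 6.712 × 33.296 = 223.48 kPa
0.5·γ·B·N_γ·s_γ = 0.5 × 8.39 × 1.52 × 33.9 × 0.92 = 198.87 kPa
q_ult = 418.43 + 223.48 + 198.87 = 840.78 kPa.

q_ult ≈ 840 kPa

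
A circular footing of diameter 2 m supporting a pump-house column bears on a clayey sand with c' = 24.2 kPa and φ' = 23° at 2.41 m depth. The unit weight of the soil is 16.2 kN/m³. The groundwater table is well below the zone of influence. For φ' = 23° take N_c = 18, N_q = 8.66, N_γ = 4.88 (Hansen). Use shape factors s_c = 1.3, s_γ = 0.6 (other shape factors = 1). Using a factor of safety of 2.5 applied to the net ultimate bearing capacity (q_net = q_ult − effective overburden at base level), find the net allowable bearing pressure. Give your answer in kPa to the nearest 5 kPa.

q_all(net) ≈ 365 kPa

Effective surcharge at the founding depth q = γ·D_f = 16.2 × 2.41 = 39.042 kPa.
q_ult = c·N_c·s_c + q·N_q + 0.5·γ·B·N_γ·s_γ
     = 24.2 × 18 × 1.3 + 39.042 × 8.66 + 0.5 × 16.2 × 2 × 4.88 × 0.6
     = 566.28 + 338.1 + 47.434 = 951.82 kPa.
Net ultimate: q_net = 951.82 − 39.042 = 912.78 kPa.
q_all(net) = 912.78 / 2.5 = 365.11 kPa.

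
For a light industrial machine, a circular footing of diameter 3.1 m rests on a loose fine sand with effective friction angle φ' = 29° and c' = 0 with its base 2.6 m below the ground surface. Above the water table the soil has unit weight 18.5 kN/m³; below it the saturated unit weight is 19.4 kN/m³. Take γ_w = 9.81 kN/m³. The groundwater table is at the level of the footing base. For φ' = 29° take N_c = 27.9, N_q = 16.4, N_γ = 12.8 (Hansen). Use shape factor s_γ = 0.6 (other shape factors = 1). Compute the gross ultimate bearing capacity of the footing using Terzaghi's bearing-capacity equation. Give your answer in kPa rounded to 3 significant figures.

Overburden at base level: q = 18.5 × 2.6 = 48.1 kPa.
Below the base the soil is submerged, so the ½γBN_γ term uses γ' = 19.4 − 9.81 = 9.59 kN/m³.
Surcharge term q·N_q = 48.1 × 16.4 = 788.84 kPa; self-weight term 0.5·γ·B·N_γ·s_γ = 0.5 × 9.59 × 3.1 × 12.8 × 0.6 = 114.16 kPa.
q_ult = 788.84 + 114.16 = 903 kPa.

q_ult ≈ 903 kPa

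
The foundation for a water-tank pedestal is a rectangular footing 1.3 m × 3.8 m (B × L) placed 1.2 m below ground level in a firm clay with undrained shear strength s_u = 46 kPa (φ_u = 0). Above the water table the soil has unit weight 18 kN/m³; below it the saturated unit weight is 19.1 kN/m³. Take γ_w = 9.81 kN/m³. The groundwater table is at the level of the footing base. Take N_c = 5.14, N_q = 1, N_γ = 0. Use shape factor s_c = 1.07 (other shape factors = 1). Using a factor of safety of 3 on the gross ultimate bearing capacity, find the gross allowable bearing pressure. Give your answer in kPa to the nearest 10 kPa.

q_all ≈ 90 kPa

Overburden at base level: q = 18 × 1.2 = 21.6 kPa.
Cohesion term c·N_c·s_c = 46 × 5.14 × 1.07 = 252.99 kPa; surcharge term q·N_q = 21.6 × 1 = 21.6 kPa.
q_ult = 252.99 + 21.6 = 274.59 kPa.
q_all = 274.59 / 3 = 91.53 kPa.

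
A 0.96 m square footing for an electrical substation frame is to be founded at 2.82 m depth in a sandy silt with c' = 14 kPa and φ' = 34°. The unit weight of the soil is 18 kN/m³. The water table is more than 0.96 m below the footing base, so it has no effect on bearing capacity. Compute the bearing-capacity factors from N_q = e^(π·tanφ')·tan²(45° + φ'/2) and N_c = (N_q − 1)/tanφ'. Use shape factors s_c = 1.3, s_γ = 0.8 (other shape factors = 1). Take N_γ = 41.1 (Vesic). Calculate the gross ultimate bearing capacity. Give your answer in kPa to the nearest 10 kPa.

tan34° = 0.6745, so N_q = e^(π×0.6745)·tan²(62°) = 8.323 × 3.537 = 29.44.
N_c = (29.44 − 1)/tan34° = 42.16.
Overburden at base level: q = 18 × 2.82 = 50.76 kPa.
Cohesion term c·N_c·s_c = 14 × 42.164 × 1.3 = 767.38 kPa; surcharge term q·N_q = 50.76 × 29.44 = 1494.4 kPa; self-weight term 0.5·γ·B·N_γ·s_γ = 0.5 × 18 × 0.96 × 41.1 × 0.8 = 284.08 kPa.
q_ult = 767.38 + 1494.4 + 284.08 = 2545.8 kPa.

q_ult ≈ 2550 kPa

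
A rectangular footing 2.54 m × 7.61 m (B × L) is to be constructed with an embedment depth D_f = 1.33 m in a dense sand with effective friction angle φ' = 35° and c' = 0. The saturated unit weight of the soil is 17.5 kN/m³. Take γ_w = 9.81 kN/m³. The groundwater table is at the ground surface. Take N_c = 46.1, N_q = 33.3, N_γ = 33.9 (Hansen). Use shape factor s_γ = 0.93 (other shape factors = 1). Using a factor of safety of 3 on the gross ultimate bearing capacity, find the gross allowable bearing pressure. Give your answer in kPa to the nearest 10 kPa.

With the water table at the surface the whole profile is submerged: γ' = 17.5 − 9.81 = 7.69 kN/m³, so q = γ'·D_f = 10.228 kPa; the same γ' applies in the ½γBN_γ term.
q_ult = q·N_q + 0.5·γ·B·N_γ·s_γ
     = 10.228 × 33.3 + 0.5 × 7.69 × 2.54 × 33.9 × 0.93
     = 340.58 + 307.9 = 648.48 kPa.
q_all = 648.48 / 3 = 216.16 kPa.

q_all ≈ 220 kPa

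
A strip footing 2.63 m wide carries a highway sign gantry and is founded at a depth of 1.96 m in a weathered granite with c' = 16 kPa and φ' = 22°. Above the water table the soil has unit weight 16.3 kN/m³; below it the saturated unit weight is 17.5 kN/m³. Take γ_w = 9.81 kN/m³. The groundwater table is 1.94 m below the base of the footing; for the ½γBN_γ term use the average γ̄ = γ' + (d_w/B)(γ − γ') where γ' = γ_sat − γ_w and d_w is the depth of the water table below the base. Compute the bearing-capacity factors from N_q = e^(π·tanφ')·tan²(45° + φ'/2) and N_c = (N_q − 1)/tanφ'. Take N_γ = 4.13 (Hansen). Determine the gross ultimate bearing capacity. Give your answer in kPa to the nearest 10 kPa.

tan22° = 0.404, so N_q = e^(π×0.404)·tan²(56°) = 3.558 × 2.198 = 7.82.
N_c = (7.82 − 1)/tan22° = 16.88.
Overburden at base level: q = 16.3 × 1.96 = 31.948 kPa.
The water table is 1.94 m below the base (< B = 2.63 m), so the ½γBN_γ term uses γ̄ = γ' + (d_w/B)(γ − γ') = 7.69 + (1.94/2.63)(16.3 − 7.69) = 14.041 kN/m³.
Cohesion term c·N_c = 16 × 16.883 = 270.13 kPa; surcharge term q·N_q = 31.948 × 7.8211 = 249.87 kPa; self-weight term 0.5·γ·B·N_γ = 0.5 × 14.041 × 2.63 × 4.13 = 76.257 kPa.
q_ult = 270.13 + 249.87 + 76.257 = 596.25 kPa.

q_ult ≈ 600 kPa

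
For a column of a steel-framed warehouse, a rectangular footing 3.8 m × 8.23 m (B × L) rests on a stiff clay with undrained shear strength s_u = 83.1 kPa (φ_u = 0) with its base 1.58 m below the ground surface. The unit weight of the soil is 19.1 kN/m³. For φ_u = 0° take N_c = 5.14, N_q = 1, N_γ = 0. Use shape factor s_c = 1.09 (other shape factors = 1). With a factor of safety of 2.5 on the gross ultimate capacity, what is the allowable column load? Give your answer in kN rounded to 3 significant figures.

P_all ≈ 6200 kN

Overburden at base level: q = 19.1 × 1.58 = 30.178 kPa.
Cohesion term c·N_c·s_c = 83.1 × 5.14 × 1.09 = 465.58 kPa; surcharge term q·N_q = 30.178 × 1 = 30.178 kPa.
q_ult = 465.58 + 30.178 = 495.75 kPa.
Gross allowable pressure q_all = 495.75 / 2.5 = 198.3 kPa.
Footing area = 31.274 m², so allowable column load = 198.3 × 31.274 = 6201.7 kN.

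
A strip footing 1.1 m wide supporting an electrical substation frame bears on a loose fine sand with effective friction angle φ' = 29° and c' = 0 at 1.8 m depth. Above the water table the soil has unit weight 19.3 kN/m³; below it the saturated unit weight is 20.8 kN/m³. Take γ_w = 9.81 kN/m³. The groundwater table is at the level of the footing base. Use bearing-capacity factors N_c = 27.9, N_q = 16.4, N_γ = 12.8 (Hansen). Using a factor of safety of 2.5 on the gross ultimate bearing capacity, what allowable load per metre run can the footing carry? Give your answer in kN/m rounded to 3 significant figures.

≈ 285 kN/m

Overburden at base level: q = 19.3 × 1.8 = 34.74 kPa.
Below the base the soil is submerged, so the ½γBN_γ term uses γ' = 20.8 − 9.81 = 10.99 kN/m³.
Surcharge term q·N_q = 34.74 × 16.4 = 569.74 kPa; self-weight term 0.5·γ·B·N_γ = 0.5 × 10.99 × 1.1 × 12.8 = 77.37 kPa.
q_ult = 569.74 + 77.37 = 647.11 kPa.
Gross allowable pressure q_all = 647.11 / 2.5 = 258.84 kPa.
Allowable wall load = q_all × B = 258.84 × 1.1 = 284.73 kN per metre run.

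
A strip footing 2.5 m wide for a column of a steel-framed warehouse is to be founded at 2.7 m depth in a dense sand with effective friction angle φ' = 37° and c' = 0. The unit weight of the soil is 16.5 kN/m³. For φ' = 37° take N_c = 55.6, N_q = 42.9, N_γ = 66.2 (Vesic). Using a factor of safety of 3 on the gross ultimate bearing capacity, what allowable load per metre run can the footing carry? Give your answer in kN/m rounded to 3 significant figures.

≈ 2730 kN/m

Effective surcharge at the founding depth q = γ·D_f = 16.5 × 2.7 = 44.55 kPa.
q_ult = q·N_q + 0.5·γ·B·N_γ
     = 44.55 × 42.9 + 0.5 × 16.5 × 2.5 × 66.2
     = 1911.2 + 1365.4 = 3276.6 kPa.
Gross allowable pressure q_all = 3276.6 / 3 = 1092.2 kPa.
Allowable wall load = q_all × B = 1092.2 × 2.5 = 2730.5 kN per metre run.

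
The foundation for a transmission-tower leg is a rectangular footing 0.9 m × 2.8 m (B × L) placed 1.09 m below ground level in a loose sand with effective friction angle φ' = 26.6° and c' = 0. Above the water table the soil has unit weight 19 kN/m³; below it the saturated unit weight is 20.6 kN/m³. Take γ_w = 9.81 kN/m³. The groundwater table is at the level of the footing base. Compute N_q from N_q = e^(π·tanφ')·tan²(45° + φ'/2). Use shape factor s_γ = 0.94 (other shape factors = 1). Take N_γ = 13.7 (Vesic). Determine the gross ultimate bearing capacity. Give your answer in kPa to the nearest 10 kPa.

q_ult ≈ 320 kPa

tan26.6° = 0.5008, so N_q = e^(π×0.5008)·tan²(58.3°) = 4.822 × 2.622 = 12.64.
Overburden at base level: q = 19 × 1.09 = 20.71 kPa.
Below the base the soil is submerged, so the ½γBN_γ term uses γ' = 20.6 − 9.81 = 10.79 kN/m³.
Surcharge term q·N_q = 20.71 × 12.641 = 261.8 kPa; self-weight term 0.5·γ·B·N_γ·s_γ = 0.5 × 10.79 × 0.9 × 13.7 × 0.94 = 62.529 kPa.
q_ult = 261.8 + 62.529 = 324.33 kPa.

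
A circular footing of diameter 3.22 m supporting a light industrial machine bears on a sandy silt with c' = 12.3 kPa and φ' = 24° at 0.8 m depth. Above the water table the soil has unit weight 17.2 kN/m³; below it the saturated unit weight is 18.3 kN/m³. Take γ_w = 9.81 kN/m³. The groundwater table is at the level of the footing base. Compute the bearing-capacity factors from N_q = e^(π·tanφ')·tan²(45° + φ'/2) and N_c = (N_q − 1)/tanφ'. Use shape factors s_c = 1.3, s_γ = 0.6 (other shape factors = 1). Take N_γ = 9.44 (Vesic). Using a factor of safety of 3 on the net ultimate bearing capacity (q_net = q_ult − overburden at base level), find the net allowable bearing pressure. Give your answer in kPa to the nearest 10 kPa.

q_all(net) ≈ 170 kPa

N_q = e^(π·tan24°)·tan²(57°) = 9.6; N_c = (N_q − 1)/tanφ' = 19.32.
Overburden at base level: q = 17.2 × 0.8 = 13.76 kPa.
Below the base the soil is submerged, so the ½γBN_γ term uses γ' = 18.3 − 9.81 = 8.49 kN/m³.
Cohesion term c·N_c·s_c = 12.3 × 19.324 × 1.3 = 308.98 kPa; surcharge term q·N_q = 13.76 × 9.6034 = 132.14 kPa; self-weight term 0.5·γ·B·N_γ·s_γ = 0.5 × 8.49 × 3.22 × 9.44 × 0.6 = 77.421 kPa.
q_ult = 308.98 + 132.14 + 77.421 = 518.55 kPa.
q_net = 518.55 − 13.76 = 504.79 kPa.
q_all(net) = 504.79 / 3 = 168.26 kPa.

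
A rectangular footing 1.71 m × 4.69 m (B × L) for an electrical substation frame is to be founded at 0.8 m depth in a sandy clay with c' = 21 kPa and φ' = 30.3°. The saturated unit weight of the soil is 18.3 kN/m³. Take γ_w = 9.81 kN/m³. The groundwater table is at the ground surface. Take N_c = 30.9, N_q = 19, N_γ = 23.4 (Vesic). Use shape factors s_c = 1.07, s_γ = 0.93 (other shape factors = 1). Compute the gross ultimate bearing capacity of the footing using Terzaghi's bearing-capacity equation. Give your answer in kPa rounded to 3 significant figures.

With the water table at the surface the whole profile is submerged: γ' = 18.3 − 9.81 = 8.49 kN/m³, so q = γ'·D_f = 6.792 kPa; the same γ' applies in the ½γBN_γ term.
q_ult = c·N_c·s_c + q·N_q + 0.5·γ·B·N_γ·s_γ
     = 21 × 30.9 × 1.07 + 6.792 × 19 + 0.5 × 8.49 × 1.71 × 23.4 × 0.93
     = 694.32 + 129.05 + 157.97 = 981.34 kPa.

q_ult ≈ 981 kPa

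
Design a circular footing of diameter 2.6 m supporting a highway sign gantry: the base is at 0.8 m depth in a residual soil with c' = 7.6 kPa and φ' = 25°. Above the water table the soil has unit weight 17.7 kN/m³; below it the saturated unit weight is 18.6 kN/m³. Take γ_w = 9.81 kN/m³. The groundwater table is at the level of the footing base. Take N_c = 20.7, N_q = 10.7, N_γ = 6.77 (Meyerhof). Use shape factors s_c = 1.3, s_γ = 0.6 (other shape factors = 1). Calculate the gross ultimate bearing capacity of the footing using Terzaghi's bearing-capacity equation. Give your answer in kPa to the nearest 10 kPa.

q_ult ≈ 400 kPa

q = γ·D_f = 17.7 × 0.8 = 14.16 kPa.
For the ½γBN_γ term take γ' = 18.6 − 9.81 = 8.79 kN/m³ (soil below base is submerged).
c·N_c·s_c = 7.6 × 20.7 × 1.3 = 204.52 kPa
q·N_q = 14.16 × 10.7 = 151.51 kPa
0.5·γ·B·N_γ·s_γ = 0.5 × 8.79 × 2.6 × 6.77 × 0.6 = 46.416 kPa
q_ult = 204.52 + 151.51 + 46.416 = 402.44 kPa.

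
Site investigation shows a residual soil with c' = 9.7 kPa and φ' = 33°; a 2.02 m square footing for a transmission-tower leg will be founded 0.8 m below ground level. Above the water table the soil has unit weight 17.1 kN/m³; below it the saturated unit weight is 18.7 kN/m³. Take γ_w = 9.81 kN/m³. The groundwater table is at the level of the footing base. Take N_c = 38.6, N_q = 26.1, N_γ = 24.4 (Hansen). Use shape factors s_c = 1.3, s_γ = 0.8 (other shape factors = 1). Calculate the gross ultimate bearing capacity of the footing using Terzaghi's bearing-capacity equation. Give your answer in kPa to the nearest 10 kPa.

Effective surcharge at the founding depth q = γ·D_f = 17.1 × 0.8 = 13.68 kPa.
The water table coincides with the base, so in the self-weight term γ → γ' = 8.89 kN/m³.
q_ult = c·N_c·s_c + q·N_q + 0.5·γ·B·N_γ·s_γ
     = 9.7 × 38.6 × 1.3 + 13.68 × 26.1 + 0.5 × 8.89 × 2.02 × 24.4 × 0.8
     = 486.75 + 357.05 + 175.27 = 1019.1 kPa.

q_ult ≈ 1020 kPa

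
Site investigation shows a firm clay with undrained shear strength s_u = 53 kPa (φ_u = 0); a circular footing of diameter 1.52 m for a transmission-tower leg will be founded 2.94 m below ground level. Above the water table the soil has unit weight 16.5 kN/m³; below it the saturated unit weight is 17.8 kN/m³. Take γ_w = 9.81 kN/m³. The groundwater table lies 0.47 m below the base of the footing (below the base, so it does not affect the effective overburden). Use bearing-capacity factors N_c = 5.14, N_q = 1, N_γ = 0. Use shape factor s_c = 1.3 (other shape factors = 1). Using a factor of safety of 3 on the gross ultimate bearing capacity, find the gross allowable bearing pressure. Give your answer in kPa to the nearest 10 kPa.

Effective surcharge at the founding depth q = γ·D_f = 16.5 × 2.94 = 48.51 kPa.
q_ult = c·N_c·s_c + q·N_q
     = 53 × 5.14 × 1.3 + 48.51 × 1
     = 354.15 + 48.51 = 402.66 kPa.
q_all = 402.66 / 3 = 134.22 kPa.

q_all ≈ 130 kPa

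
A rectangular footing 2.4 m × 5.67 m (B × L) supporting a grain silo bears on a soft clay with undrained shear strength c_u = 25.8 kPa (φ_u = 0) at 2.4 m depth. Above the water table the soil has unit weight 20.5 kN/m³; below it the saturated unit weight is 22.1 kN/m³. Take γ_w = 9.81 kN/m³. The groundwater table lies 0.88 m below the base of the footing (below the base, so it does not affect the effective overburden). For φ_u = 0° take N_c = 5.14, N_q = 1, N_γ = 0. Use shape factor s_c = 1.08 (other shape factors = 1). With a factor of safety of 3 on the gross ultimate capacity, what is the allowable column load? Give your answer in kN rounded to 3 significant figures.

Overburden at base level: q = 20.5 × 2.4 = 49.2 kPa.
Cohesion term c·N_c·s_c = 25.8 × 5.14 × 1.08 = 143.22 kPa; surcharge term q·N_q = 49.2 × 1 = 49.2 kPa.
q_ult = 143.22 + 49.2 = 192.42 kPa.
Gross allowable pressure q_all = 192.42 / 3 = 64.14 kPa.
Footing area = 13.608 m², so allowable column load = 64.14 × 13.608 = 872.82 kN.

P_all ≈ 873 kN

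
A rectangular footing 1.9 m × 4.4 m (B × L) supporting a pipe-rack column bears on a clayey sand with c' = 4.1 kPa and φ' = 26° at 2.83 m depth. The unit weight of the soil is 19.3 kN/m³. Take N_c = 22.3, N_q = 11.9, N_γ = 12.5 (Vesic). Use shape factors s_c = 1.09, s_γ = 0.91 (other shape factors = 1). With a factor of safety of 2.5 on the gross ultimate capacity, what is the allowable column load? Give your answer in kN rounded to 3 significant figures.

Overburden at base level: q = 19.3 × 2.83 = 54.619 kPa.
Cohesion term c·N_c·s_c = 4.1 × 22.3 × 1.09 = 99.659 kPa; surcharge term q·N_q = 54.619 × 11.9 = 649.97 kPa; self-weight term 0.5·γ·B·N_γ·s_γ = 0.5 × 19.3 × 1.9 × 12.5 × 0.91 = 208.56 kPa.
q_ult = 99.659 + 649.97 + 208.56 = 958.19 kPa.
Gross allowable pressure q_all = 958.19 / 2.5 = 383.27 kPa.
Footing area = 8.36 m², so allowable column load = 383.27 × 8.36 = 3204.2 kN.

P_all ≈ 3200 kN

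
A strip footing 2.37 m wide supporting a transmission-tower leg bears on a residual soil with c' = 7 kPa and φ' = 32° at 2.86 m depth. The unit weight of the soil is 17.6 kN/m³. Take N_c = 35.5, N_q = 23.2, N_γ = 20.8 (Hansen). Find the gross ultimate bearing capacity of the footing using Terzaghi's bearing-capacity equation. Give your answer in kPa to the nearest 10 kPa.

q_ult ≈ 1850 kPa

Overburden at base level: q = 17.6 × 2.86 = 50.336 kPa.
Cohesion term c·N_c = 7 × 35.5 = 248.5 kPa; surcharge term q·N_q = 50.336 × 23.2 = 1167.8 kPa; self-weight term 0.5·γ·B·N_γ = 0.5 × 17.6 × 2.37 × 20.8 = 433.8 kPa.
q_ult = 248.5 + 1167.8 + 433.8 = 1850.1 kPa.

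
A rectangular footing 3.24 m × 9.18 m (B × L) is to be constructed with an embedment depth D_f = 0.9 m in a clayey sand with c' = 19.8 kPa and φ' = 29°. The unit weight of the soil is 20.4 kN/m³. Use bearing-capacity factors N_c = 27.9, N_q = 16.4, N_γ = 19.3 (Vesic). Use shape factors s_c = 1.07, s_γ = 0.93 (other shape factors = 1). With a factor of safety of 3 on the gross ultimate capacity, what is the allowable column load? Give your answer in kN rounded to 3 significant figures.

Overburden at base level: q = 20.4 × 0.9 = 18.36 kPa.
Cohesion term c·N_c·s_c = 19.8 × 27.9 × 1.07 = 591.09 kPa; surcharge term q·N_q = 18.36 × 16.4 = 301.1 kPa; self-weight term 0.5·γ·B·N_γ·s_γ = 0.5 × 20.4 × 3.24 × 19.3 × 0.93 = 593.18 kPa.
q_ult = 591.09 + 301.1 + 593.18 = 1485.4 kPa.
Gross allowable pressure q_all = 1485.4 / 3 = 495.12 kPa.
Footing area = 29.7432 m², so allowable column load = 495.12 × 29.7432 = 14727 kN.

P_all ≈ 14700 kN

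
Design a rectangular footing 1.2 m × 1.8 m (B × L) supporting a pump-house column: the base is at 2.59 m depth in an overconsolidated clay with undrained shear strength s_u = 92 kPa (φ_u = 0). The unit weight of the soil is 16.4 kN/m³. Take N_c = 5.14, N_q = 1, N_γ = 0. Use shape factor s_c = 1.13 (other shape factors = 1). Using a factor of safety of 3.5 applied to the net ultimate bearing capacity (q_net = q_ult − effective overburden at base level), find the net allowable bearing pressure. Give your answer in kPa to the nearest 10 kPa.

q_all(net) ≈ 150 kPa

q = γ·D_f = 16.4 × 2.59 = 42.476 kPa.
c·N_c·s_c = 92 × 5.14 × 1.13 = 534.35 kPa
q·N_q = 42.476 × 1 = 42.476 kPa
q_ult = 534.35 + 42.476 = 576.83 kPa.
Net ultimate: q_net = 576.83 − 42.476 = 534.35 kPa.
q_all(net) = 534.35 / 3.5 = 152.67 kPa.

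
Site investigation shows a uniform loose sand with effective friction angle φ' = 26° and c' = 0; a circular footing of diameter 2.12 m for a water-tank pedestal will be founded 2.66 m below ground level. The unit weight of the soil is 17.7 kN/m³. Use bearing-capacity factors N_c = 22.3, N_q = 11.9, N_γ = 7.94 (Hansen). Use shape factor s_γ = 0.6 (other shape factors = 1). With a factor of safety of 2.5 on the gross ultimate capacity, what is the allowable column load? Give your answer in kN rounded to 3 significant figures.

Overburden at base level: q = 17.7 × 2.66 = 47.082 kPa.
Surcharge term q·N_q = 47.082 × 11.9 = 560.28 kPa; self-weight term 0.5·γ·B·N_γ·s_γ = 0.5 × 17.7 × 2.12 × 7.94 × 0.6 = 89.382 kPa.
q_ult = 560.28 + 89.382 = 649.66 kPa.
Gross allowable pressure q_all = 649.66 / 2.5 = 259.86 kPa.
Footing area = 3.5299 m², so allowable column load = 259.86 × 3.5299 = 917.29 kN.

P_all ≈ 917 kN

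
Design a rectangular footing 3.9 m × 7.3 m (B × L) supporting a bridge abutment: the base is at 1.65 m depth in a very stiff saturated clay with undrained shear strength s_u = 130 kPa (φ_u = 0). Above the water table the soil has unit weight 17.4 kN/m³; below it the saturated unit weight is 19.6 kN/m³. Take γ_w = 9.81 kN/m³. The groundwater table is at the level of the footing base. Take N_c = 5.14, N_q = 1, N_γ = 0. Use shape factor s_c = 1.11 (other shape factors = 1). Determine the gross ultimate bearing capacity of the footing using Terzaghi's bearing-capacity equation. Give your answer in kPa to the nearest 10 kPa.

q = γ·D_f = 17.4 × 1.65 = 28.71 kPa.
c·N_c·s_c = 130 × 5.14 × 1.11 = 741.7 kPa
q·N_q = 28.71 × 1 = 28.71 kPa
q_ult = 741.7 + 28.71 = 770.41 kPa.

q_ult ≈ 770 kPa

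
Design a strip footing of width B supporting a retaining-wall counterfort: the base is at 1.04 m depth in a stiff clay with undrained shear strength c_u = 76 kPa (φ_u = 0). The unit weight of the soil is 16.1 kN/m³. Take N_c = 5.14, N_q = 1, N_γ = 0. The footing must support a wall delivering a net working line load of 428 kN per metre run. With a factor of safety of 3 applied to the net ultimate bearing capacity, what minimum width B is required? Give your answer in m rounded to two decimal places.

B = 3.29 m

q = γ·D_f = 16.1 × 1.04 = 16.744 kPa.
c·N_c = 76 × 5.14 = 390.64 kPa
q·N_q = 16.744 × 1 = 16.744 kPa
q_ult = 390.64 + 16.744 = 407.38 kPa.
For φ = 0 the ½γBN_γ term vanishes, so q_ult is independent of B. q_net = 407.38 − 16.744 = 390.64 kPa; q_all(net) = 390.64/3 = 130.21 kPa.
Required width B = w / q_all(net) = 428 / 130.21 = 3.287 m.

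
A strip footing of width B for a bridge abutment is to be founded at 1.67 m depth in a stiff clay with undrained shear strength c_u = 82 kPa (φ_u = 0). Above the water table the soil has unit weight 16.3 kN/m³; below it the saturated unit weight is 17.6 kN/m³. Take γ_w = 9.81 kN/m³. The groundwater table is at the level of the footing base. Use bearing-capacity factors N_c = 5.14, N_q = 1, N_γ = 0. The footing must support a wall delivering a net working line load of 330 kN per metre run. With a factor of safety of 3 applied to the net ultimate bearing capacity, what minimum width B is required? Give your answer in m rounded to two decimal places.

B = 2.35 m

Effective surcharge at the founding depth q = γ·D_f = 16.3 × 1.67 = 27.221 kPa.
q_ult = c·N_c + q·N_q
     = 82 × 5.14 + 27.221 × 1
     = 421.48 + 27.221 = 448.7 kPa.
For φ = 0 the ½γBN_γ term vanishes, so q_ult is independent of B. q_net = 448.7 − 27.221 = 421.48 kPa; q_all(net) = 421.48/3 = 140.49 kPa.
Required width B = w / q_all(net) = 330 / 140.49 = 2.349 m.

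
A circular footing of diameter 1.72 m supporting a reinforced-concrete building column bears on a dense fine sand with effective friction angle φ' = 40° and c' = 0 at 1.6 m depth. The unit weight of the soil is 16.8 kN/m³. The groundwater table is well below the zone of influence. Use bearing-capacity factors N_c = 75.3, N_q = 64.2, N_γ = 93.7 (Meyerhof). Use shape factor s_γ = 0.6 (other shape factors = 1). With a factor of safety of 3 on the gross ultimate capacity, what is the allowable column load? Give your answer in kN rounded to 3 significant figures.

q = γ·D_f = 16.8 × 1.6 = 26.88 kPa.
q·N_q = 26.88 × 64.2 = 1725.7 kPa
0.5·γ·B·N_γ·s_γ = 0.5 × 16.8 × 1.72 × 93.7 × 0.6 = 812.27 kPa
q_ult = 1725.7 + 812.27 = 2538 kPa.
Gross allowable pressure q_all = 2538 / 3 = 845.99 kPa.
Footing area = 2.3235 m², so allowable column load = 845.99 × 2.3235 = 1965.7 kN.

P_all ≈ 1970 kN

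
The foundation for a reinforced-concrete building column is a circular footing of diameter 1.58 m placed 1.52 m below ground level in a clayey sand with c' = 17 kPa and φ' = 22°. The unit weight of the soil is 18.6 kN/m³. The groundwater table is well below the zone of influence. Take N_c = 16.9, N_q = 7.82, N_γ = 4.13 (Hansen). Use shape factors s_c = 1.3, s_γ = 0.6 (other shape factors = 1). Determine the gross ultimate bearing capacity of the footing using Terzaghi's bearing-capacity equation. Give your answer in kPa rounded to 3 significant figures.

q_ult ≈ 631 kPa

Overburden at base level: q = 18.6 × 1.52 = 28.272 kPa.
Cohesion term c·N_c·s_c = 17 × 16.9 × 1.3 = 373.49 kPa; surcharge term q·N_q = 28.272 × 7.82 = 221.09 kPa; self-weight term 0.5·γ·B·N_γ·s_γ = 0.5 × 18.6 × 1.58 × 4.13 × 0.6 = 36.412 kPa.
q_ult = 373.49 + 221.09 + 36.412 = 630.99 kPa.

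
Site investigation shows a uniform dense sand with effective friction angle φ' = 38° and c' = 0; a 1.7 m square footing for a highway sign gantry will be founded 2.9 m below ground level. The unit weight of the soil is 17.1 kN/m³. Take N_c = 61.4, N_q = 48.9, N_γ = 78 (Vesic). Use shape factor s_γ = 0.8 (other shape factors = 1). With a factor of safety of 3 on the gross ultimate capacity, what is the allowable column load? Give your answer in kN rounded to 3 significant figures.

q = γ·D_f = 17.1 × 2.9 = 49.59 kPa.
q·N_q = 49.59 × 48.9 = 2425 kPa
0.5·γ·B·N_γ·s_γ = 0.5 × 17.1 × 1.7 × 78 × 0.8 = 906.98 kPa
q_ult = 2425 + 906.98 = 3331.9 kPa.
Gross allowable pressure q_all = 3331.9 / 3 = 1110.6 kPa.
Footing area = 2.89 m², so allowable column load = 1110.6 × 2.89 = 3209.8 kN.

P_all ≈ 3210 kN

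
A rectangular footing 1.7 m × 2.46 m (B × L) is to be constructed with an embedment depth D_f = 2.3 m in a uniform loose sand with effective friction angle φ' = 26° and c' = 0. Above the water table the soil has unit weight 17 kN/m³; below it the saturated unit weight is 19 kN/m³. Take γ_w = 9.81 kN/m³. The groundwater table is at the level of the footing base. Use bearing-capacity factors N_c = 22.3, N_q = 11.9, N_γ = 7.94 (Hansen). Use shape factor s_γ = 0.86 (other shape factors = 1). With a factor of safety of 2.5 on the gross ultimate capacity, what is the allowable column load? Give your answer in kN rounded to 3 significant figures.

Effective surcharge at the founding depth q = γ·D_f = 17 × 2.3 = 39.1 kPa.
The water table coincides with the base, so in the self-weight term γ → γ' = 9.19 kN/m³.
q_ult = q·N_q + 0.5·γ·B·N_γ·s_γ
     = 39.1 × 11.9 + 0.5 × 9.19 × 1.7 × 7.94 × 0.86
     = 465.29 + 53.34 = 518.63 kPa.
Gross allowable pressure q_all = 518.63 / 2.5 = 207.45 kPa.
Footing area = 4.182 m², so allowable column load = 207.45 × 4.182 = 867.56 kN.

P_all ≈ 868 kN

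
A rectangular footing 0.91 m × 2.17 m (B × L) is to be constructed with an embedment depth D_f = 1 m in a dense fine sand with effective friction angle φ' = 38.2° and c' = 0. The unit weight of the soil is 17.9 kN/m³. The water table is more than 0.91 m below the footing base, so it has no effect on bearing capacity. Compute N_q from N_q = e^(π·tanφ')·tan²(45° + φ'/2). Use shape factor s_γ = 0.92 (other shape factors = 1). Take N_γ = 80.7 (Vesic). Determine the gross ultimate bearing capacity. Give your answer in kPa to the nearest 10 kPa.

q_ult ≈ 1500 kPa

tan38.2° = 0.7869, so N_q = e^(π×0.7869)·tan²(64.1°) = 11.848 × 4.241 = 50.25.
Effective surcharge at the founding depth q = γ·D_f = 17.9 × 1 = 17.9 kPa.
q_ult = q·N_q + 0.5·γ·B·N_γ·s_γ
     = 17.9 × 50.251 + 0.5 × 17.9 × 0.91 × 80.7 × 0.92
     = 899.5 + 604.68 = 1504.2 kPa.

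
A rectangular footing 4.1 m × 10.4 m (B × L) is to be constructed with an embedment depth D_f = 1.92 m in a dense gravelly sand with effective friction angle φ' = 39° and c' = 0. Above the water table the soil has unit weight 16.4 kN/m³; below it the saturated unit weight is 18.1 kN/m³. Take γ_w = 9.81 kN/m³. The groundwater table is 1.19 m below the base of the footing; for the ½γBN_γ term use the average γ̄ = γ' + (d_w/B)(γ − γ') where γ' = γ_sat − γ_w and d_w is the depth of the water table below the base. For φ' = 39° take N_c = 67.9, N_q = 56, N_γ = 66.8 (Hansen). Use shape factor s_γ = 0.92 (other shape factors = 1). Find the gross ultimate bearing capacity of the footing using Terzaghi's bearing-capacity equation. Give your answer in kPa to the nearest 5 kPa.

Overburden at base level: q = 16.4 × 1.92 = 31.488 kPa.
The water table is 1.19 m below the base (< B = 4.1 m), so the ½γBN_γ term uses γ̄ = γ' + (d_w/B)(γ − γ') = 8.29 + (1.19/4.1)(16.4 − 8.29) = 10.644 kN/m³.
Surcharge term q·N_q = 31.488 × 56 = 1763.3 kPa; self-weight term 0.5·γ·B·N_γ·s_γ = 0.5 × 10.644 × 4.1 × 66.8 × 0.92 = 1341 kPa.
q_ult = 1763.3 + 1341 = 3104.3 kPa.

q_ult ≈ 3105 kPa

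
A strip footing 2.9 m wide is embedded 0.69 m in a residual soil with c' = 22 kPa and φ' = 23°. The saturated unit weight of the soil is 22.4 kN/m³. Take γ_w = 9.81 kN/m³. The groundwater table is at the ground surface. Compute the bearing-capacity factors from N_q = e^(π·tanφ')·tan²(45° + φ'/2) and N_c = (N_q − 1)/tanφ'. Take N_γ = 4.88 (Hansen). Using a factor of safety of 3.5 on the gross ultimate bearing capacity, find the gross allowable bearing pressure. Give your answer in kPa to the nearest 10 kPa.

N_q = e^(π·tan23°)·tan²(56.5°) = 8.66; N_c = (N_q − 1)/tanφ' = 18.05.
γ' = 22.4 − 9.81 = 12.59 kN/m³ (submerged throughout). q = 12.59 × 0.69 = 8.6871 kPa; the same γ' applies in the ½γBN_γ term.
c·N_c = 22 × 18.049 = 397.07 kPa
q·N_q = 8.6871 × 8.6612 = 75.241 kPa
0.5·γ·B·N_γ = 0.5 × 12.59 × 2.9 × 4.88 = 89.087 kPa
q_ult = 397.07 + 75.241 + 89.087 = 561.4 kPa.
q_all = 561.4 / 3.5 = 160.4 kPa.

q_all ≈ 160 kPa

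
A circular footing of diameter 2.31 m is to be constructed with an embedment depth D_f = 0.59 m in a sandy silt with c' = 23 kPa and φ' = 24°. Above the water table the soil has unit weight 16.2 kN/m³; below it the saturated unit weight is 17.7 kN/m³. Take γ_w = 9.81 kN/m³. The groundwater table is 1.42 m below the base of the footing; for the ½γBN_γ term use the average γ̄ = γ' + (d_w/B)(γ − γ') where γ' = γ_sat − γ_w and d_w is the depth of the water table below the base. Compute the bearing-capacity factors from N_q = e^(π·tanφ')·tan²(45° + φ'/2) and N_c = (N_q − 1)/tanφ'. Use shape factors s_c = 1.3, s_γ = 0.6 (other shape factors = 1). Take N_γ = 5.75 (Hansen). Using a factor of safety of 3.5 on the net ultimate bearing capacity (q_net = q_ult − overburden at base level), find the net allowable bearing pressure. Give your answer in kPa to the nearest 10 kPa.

N_q = e^(π·tan24°)·tan²(57°) = 9.6; N_c = (N_q − 1)/tanφ' = 19.32.
Effective surcharge at the founding depth q = γ·D_f = 16.2 × 0.59 = 9.558 kPa.
With d_w = 1.42 m < B, γ̄ = 7.89 + (1.42/2.31) × (16.2 − 7.89) = 12.998 kN/m³.
q_ult = c·N_c·s_c + q·N_q + 0.5·γ·B·N_γ·s_γ
     = 23 × 19.324 × 1.3 + 9.558 × 9.6034 + 0.5 × 12.998 × 2.31 × 5.75 × 0.6
     = 577.77 + 91.789 + 51.795 = 721.36 kPa.
q_net = 721.36 − 9.558 = 711.8 kPa.
q_all(net) = 711.8 / 3.5 = 203.37 kPa.

q_all(net) ≈ 200 kPa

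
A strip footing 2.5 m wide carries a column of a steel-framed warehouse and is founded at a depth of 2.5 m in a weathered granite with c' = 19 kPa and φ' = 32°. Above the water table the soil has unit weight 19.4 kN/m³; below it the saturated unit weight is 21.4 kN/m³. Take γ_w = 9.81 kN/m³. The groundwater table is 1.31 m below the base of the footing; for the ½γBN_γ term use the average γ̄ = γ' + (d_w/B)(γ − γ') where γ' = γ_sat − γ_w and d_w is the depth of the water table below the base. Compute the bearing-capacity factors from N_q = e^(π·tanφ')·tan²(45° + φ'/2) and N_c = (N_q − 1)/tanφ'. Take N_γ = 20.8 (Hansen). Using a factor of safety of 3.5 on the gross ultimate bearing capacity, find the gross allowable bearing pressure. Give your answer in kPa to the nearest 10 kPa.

N_q = e^(π·tan32°)·tan²(61°) = 23.18; N_c = (N_q − 1)/tanφ' = 35.49.
q = γ·D_f = 19.4 × 2.5 = 48.5 kPa.
γ' = 11.59 kN/m³; averaging over the depth B below the base, γ̄ = γ' + (d_w/B)(γ − γ') = 15.682 kN/m³.
c·N_c = 19 × 35.49 = 674.31 kPa
q·N_q = 48.5 × 23.177 = 1124.1 kPa
0.5·γ·B·N_γ = 0.5 × 15.682 × 2.5 × 20.8 = 407.74 kPa
q_ult = 674.31 + 1124.1 + 407.74 = 2206.1 kPa.
q_all = 2206.1 / 3.5 = 630.32 kPa.

q_all ≈ 630 kPa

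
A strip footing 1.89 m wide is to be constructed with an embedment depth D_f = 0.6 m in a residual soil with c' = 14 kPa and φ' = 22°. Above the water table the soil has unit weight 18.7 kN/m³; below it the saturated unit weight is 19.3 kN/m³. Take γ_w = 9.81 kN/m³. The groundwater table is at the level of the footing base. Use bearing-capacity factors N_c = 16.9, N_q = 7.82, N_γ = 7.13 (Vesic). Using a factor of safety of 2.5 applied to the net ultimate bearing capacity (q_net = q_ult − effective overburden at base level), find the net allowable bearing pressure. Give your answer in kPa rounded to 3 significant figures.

Overburden at base level: q = 18.7 × 0.6 = 11.22 kPa.
Below the base the soil is submerged, so the ½γBN_γ term uses γ' = 19.3 − 9.81 = 9.49 kN/m³.
Cohesion term c·N_c = 14 × 16.9 = 236.6 kPa; surcharge term q·N_q = 11.22 × 7.82 = 87.74 kPa; self-weight term 0.5·γ·B·N_γ = 0.5 × 9.49 × 1.89 × 7.13 = 63.942 kPa.
q_ult = 236.6 + 87.74 + 63.942 = 388.28 kPa.
Net ultimate: q_net = 388.28 − 11.22 = 377.06 kPa.
q_all(net) = 377.06 / 2.5 = 150.83 kPa.

q_all(net) ≈ 151 kPa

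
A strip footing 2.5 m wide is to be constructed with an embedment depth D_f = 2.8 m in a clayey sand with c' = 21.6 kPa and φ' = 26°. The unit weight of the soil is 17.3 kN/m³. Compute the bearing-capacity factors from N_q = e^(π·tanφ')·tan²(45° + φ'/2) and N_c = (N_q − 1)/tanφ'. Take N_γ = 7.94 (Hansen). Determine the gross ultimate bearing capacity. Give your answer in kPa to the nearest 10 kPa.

q_ult ≈ 1230 kPa

tan26° = 0.4877, so N_q = e^(π×0.4877)·tan²(58°) = 4.629 × 2.561 = 11.85.
N_c = (11.85 − 1)/tan26° = 22.25.
Effective surcharge at the founding depth q = γ·D_f = 17.3 × 2.8 = 48.44 kPa.
q_ult = c·N_c + q·N_q + 0.5·γ·B·N_γ
     = 21.6 × 22.254 + 48.44 × 11.854 + 0.5 × 17.3 × 2.5 × 7.94
     = 480.7 + 574.22 + 171.7 = 1226.6 kPa.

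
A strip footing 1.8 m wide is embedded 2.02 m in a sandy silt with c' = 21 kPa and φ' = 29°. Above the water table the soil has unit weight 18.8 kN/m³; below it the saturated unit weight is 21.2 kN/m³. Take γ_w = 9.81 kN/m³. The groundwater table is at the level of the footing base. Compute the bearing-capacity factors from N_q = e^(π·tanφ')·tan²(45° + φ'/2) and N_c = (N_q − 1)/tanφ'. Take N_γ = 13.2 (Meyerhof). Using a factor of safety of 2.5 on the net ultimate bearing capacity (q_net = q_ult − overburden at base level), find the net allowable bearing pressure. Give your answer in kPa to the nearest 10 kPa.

N_q = e^(π·tan29°)·tan²(59.5°) = 16.44; N_c = (N_q − 1)/tanφ' = 27.86.
q = γ·D_f = 18.8 × 2.02 = 37.976 kPa.
For the ½γBN_γ term take γ' = 21.2 − 9.81 = 11.39 kN/m³ (soil below base is submerged).
c·N_c = 21 × 27.86 = 585.07 kPa
q·N_q = 37.976 × 16.443 = 624.45 kPa
0.5·γ·B·N_γ = 0.5 × 11.39 × 1.8 × 13.2 = 135.31 kPa
q_ult = 585.07 + 624.45 + 135.31 = 1344.8 kPa.
q_net = 1344.8 − 37.976 = 1306.9 kPa.
q_all(net) = 1306.9 / 2.5 = 522.74 kPa.

q_all(net) ≈ 520 kPa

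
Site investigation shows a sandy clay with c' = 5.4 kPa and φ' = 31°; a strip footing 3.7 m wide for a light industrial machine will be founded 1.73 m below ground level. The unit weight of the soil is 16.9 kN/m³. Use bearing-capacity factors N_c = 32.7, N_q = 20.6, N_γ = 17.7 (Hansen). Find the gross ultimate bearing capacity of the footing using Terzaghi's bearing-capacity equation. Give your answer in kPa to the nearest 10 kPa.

q = γ·D_f = 16.9 × 1.73 = 29.237 kPa.
c·N_c = 5.4 × 32.7 = 176.58 kPa
q·N_q = 29.237 × 20.6 = 602.28 kPa
0.5·γ·B·N_γ = 0.5 × 16.9 × 3.7 × 17.7 = 553.39 kPa
q_ult = 176.58 + 602.28 + 553.39 = 1332.3 kPa.

q_ult ≈ 1330 kPa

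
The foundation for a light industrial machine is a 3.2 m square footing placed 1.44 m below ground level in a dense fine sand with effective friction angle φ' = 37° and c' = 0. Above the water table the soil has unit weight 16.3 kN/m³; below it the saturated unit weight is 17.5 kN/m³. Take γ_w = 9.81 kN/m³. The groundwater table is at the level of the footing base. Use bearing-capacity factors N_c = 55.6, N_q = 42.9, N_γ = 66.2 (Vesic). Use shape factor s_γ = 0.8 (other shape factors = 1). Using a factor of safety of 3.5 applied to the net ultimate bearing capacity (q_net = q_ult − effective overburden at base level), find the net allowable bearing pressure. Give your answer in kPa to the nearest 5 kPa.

q_all(net) ≈ 465 kPa

Effective surcharge at the founding depth q = γ·D_f = 16.3 × 1.44 = 23.472 kPa.
The water table coincides with the base, so in the self-weight term γ → γ' = 7.69 kN/m³.
q_ult = q·N_q + 0.5·γ·B·N_γ·s_γ
     = 23.472 × 42.9 + 0.5 × 7.69 × 3.2 × 66.2 × 0.8
     = 1006.9 + 651.62 = 1658.6 kPa.
Net ultimate: q_net = 1658.6 − 23.472 = 1635.1 kPa.
q_all(net) = 1635.1 / 3.5 = 467.17 kPa.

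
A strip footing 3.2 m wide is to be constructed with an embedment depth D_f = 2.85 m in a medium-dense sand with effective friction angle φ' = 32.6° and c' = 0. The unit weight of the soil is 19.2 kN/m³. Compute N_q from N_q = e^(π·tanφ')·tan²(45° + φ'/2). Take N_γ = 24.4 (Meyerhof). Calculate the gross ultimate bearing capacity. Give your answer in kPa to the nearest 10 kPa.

q_ult ≈ 2110 kPa

tan32.6° = 0.6395, so N_q = e^(π×0.6395)·tan²(61.3°) = 7.457 × 3.336 = 24.88.
Overburden at base level: q = 19.2 × 2.85 = 54.72 kPa.
Surcharge term q·N_q = 54.72 × 24.878 = 1361.3 kPa; self-weight term 0.5·γ·B·N_γ = 0.5 × 19.2 × 3.2 × 24.4 = 749.57 kPa.
q_ult = 1361.3 + 749.57 = 2110.9 kPa.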